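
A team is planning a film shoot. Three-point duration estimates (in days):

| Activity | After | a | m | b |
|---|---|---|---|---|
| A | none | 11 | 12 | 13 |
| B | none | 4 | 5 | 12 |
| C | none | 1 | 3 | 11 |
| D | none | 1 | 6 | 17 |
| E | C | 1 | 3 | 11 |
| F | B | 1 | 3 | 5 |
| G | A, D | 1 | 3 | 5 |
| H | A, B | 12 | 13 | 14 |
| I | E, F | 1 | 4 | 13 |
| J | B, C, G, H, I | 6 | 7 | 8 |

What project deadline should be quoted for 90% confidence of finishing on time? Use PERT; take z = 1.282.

te_A = (11 + 4·12 + 13)/6 = 72/6 = 12; σ²_A = ((13−11)/6)² = 0.111
te_B = (4 + 4·5 + 12)/6 = 36/6 = 6; σ²_B = ((12−4)/6)² = 1.778
te_C = (1 + 4·3 + 11)/6 = 24/6 = 4; σ²_C = ((11−1)/6)² = 2.778
te_D = (1 + 4·6 + 17)/6 = 42/6 = 7; σ²_D = ((17−1)/6)² = 7.111
te_E = (1 + 4·3 + 11)/6 = 24/6 = 4; σ²_E = ((11−1)/6)² = 2.778
te_F = (1 + 4·3 + 5)/6 = 18/6 = 3; σ²_F = ((5−1)/6)² = 0.444
te_G = (1 + 4·3 + 5)/6 = 18/6 = 3; σ²_G = ((5−1)/6)² = 0.444
te_H = (12 + 4·13 + 14)/6 = 78/6 = 13; σ²_H = ((14−12)/6)² = 0.111
te_I = (1 + 4·4 + 13)/6 = 30/6 = 5; σ²_I = ((13−1)/6)² = 4.000
te_J = (6 + 4·7 + 8)/6 = 42/6 = 7; σ²_J = ((8−6)/6)² = 0.111

Forward pass:
ES_A = 0; EF_A = 12
ES_B = 0; EF_B = 6
ES_C = 0; EF_C = 4
ES_D = 0; EF_D = 7
ES_E = 4; EF_E = 4+4 = 8
ES_F = 6; EF_F = 6+3 = 9
ES_G = max(EF_A=12, EF_D=7) = 12; EF_G = 12+3 = 15
ES_H = max(EF_A=12, EF_B=6) = 12; EF_H = 12+13 = 25
ES_I = max(EF_E=8, EF_F=9) = 9; EF_I = 9+5 = 14
ES_J = max(EF_B=6, EF_C=4, EF_G=15, EF_H=25, EF_I=14) = 25; EF_J = 25+7 = 32
Expected project duration μ = 32 days. Critical path: A → H → J.

Variance along critical path = 0.111 + 0.111 + 0.111 = 0.333; σ = 0.577 days.
D = μ + z·σ = 32 + 1.282·0.577 = 32.7 days

32.7 days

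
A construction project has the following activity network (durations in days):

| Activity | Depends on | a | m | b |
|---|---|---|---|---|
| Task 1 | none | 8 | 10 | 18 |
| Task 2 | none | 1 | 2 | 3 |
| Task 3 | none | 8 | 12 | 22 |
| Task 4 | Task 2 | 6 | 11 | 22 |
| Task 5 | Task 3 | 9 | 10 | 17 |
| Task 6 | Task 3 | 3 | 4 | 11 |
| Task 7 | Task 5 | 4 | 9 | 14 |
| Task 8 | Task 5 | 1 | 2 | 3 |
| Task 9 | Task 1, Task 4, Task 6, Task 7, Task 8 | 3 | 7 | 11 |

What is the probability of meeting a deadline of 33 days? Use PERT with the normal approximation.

te_Task 1 = (8 + 4·10 + 18)/6 = 66/6 = 11; σ²_Task 1 = ((18−8)/6)² = 2.778
te_Task 2 = (1 + 4·2 + 3)/6 = 12/6 = 2; σ²_Task 2 = ((3−1)/6)² = 0.111
te_Task 3 = (8 + 4·12 + 22)/6 = 78/6 = 13; σ²_Task 3 = ((22−8)/6)² = 5.444
te_Task 4 = (6 + 4·11 + 22)/6 = 72/6 = 12; σ²_Task 4 = ((22−6)/6)² = 7.111
te_Task 5 = (9 + 4·10 + 17)/6 = 66/6 = 11; σ²_Task 5 = ((17−9)/6)² = 1.778
te_Task 6 = (3 + 4·4 + 11)/6 = 30/6 = 5; σ²_Task 6 = ((11−3)/6)² = 1.778
te_Task 7 = (4 + 4·9 + 14)/6 = 54/6 = 9; σ²_Task 7 = ((14−4)/6)² = 2.778
te_Task 8 = (1 + 4·2 + 3)/6 = 12/6 = 2; σ²_Task 8 = ((3−1)/6)² = 0.111
te_Task 9 = (3 + 4·7 + 11)/6 = 42/6 = 7; σ²_Task 9 = ((11−3)/6)² = 1.778

Forward pass:
ES_Task 1 = 0; EF_Task 1 = 11
ES_Task 2 = 0; EF_Task 2 = 2
ES_Task 3 = 0; EF_Task 3 = 13
ES_Task 4 = 2; EF_Task 4 = 2+12 = 14
ES_Task 5 = 13; EF_Task 5 = 13+11 = 24
ES_Task 6 = 13; EF_Task 6 = 13+5 = 18
ES_Task 7 = 24; EF_Task 7 = 24+9 = 33
ES_Task 8 = 24; EF_Task 8 = 24+2 = 26
ES_Task 9 = max(EF_Task 1=11, EF_Task 4=14, EF_Task 6=18, EF_Task 7=33, EF_Task 8=26) = 33; EF_Task 9 = 33+7 = 40
Expected project duration μ = 40 days. Critical path: Task 3 → Task 5 → Task 7 → Task 9.

Variance along critical path = 5.444 + 1.778 + 2.778 + 1.778 = 11.778; σ = √11.778 = 3.432 days.
Z = (33 − 40) / 3.432 = -2.040
P(T ≤ 33) = Φ(-2.040) ≈ 0.021

0.021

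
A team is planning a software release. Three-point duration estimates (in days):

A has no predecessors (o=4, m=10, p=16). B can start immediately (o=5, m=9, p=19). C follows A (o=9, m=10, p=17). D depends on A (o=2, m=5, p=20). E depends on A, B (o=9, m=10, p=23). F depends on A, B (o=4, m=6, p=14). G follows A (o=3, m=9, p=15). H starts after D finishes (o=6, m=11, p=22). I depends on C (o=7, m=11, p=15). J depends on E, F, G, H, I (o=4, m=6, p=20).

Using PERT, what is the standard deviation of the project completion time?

te_A = (4 + 4·10 + 16)/6 = 60/6 = 10; σ²_A = ((16−4)/6)² = 4.000
te_B = (5 + 4·9 + 19)/6 = 60/6 = 10; σ²_B = ((19−5)/6)² = 5.444
te_C = (9 + 4·10 + 17)/6 = 66/6 = 11; σ²_C = ((17−9)/6)² = 1.778
te_D = (2 + 4·5 + 20)/6 = 42/6 = 7; σ²_D = ((20−2)/6)² = 9.000
te_E = (9 + 4·10 + 23)/6 = 72/6 = 12; σ²_E = ((23−9)/6)² = 5.444
te_F = (4 + 4·6 + 14)/6 = 42/6 = 7; σ²_F = ((14−4)/6)² = 2.778
te_G = (3 + 4·9 + 15)/6 = 54/6 = 9; σ²_G = ((15−3)/6)² = 4.000
te_H = (6 + 4·11 + 22)/6 = 72/6 = 12; σ²_H = ((22−6)/6)² = 7.111
te_I = (7 + 4·11 + 15)/6 = 66/6 = 11; σ²_I = ((15−7)/6)² = 1.778
te_J = (4 + 4·6 + 20)/6 = 48/6 = 8; σ²_J = ((20−4)/6)² = 7.111

Forward pass:
ES_A = 0; EF_A = 10
ES_B = 0; EF_B = 10
ES_C = 10; EF_C = 10+11 = 21
ES_D = 10; EF_D = 10+7 = 17
ES_E = max(EF_A=10, EF_B=10) = 10; EF_E = 10+12 = 22
ES_F = max(EF_A=10, EF_B=10) = 10; EF_F = 10+7 = 17
ES_G = 10; EF_G = 10+9 = 19
ES_H = 17; EF_H = 17+12 = 29
ES_I = 21; EF_I = 21+11 = 32
ES_J = max(EF_E=22, EF_F=17, EF_G=19, EF_H=29, EF_I=32) = 32; EF_J = 32+8 = 40
Expected project duration μ = 40 days. Critical path: A → C → I → J.

Variance along critical path = 4.000 + 1.778 + 1.778 + 7.111 = 14.667
σ = √14.667 = 3.830 days

3.83 days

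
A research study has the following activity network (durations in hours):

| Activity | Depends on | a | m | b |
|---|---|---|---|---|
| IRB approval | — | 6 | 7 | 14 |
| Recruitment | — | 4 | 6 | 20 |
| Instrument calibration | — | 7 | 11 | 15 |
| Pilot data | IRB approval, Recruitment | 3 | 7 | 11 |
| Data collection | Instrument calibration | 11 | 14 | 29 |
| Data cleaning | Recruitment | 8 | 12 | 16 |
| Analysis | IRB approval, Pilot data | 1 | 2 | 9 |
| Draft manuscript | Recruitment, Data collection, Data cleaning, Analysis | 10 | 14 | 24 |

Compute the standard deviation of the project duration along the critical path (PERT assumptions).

te_IRB approval = (6 + 4·7 + 14)/6 = 48/6 = 8; σ²_IRB approval = ((14−6)/6)² = 1.778
te_Recruitment = (4 + 4·6 + 20)/6 = 48/6 = 8; σ²_Recruitment = ((20−4)/6)² = 7.111
te_Instrument calibration = (7 + 4·11 + 15)/6 = 66/6 = 11; σ²_Instrument calibration = ((15−7)/6)² = 1.778
te_Pilot data = (3 + 4·7 + 11)/6 = 42/6 = 7; σ²_Pilot data = ((11−3)/6)² = 1.778
te_Data collection = (11 + 4·14 + 29)/6 = 96/6 = 16; σ²_Data collection = ((29−11)/6)² = 9.000
te_Data cleaning = (8 + 4·12 + 16)/6 = 72/6 = 12; σ²_Data cleaning = ((16−8)/6)² = 1.778
te_Analysis = (1 + 4·2 + 9)/6 = 18/6 = 3; σ²_Analysis = ((9−1)/6)² = 1.778
te_Draft manuscript = (10 + 4·14 + 24)/6 = 90/6 = 15; σ²_Draft manuscript = ((24−10)/6)² = 5.444

Forward pass:
ES_IRB approval = 0; EF_IRB approval = 8
ES_Recruitment = 0; EF_Recruitment = 8
ES_Instrument calibration = 0; EF_Instrument calibration = 11
ES_Pilot data = max(EF_IRB approval=8, EF_Recruitment=8) = 8; EF_Pilot data = 8+7 = 15
ES_Data collection = 11; EF_Data collection = 11+16 = 27
ES_Data cleaning = 8; EF_Data cleaning = 8+12 = 20
ES_Analysis = max(EF_IRB approval=8, EF_Pilot data=15) = 15; EF_Analysis = 15+3 = 18
ES_Draft manuscript = max(EF_Recruitment=8, EF_Data collection=27, EF_Data cleaning=20, EF_Analysis=18) = 27; EF_Draft manuscript = 27+15 = 42
Expected project duration μ = 42 hours. Critical path: Instrument calibration → Data collection → Draft manuscript.

Variance along critical path = 1.778 + 9.000 + 5.444 = 16.222
σ = √16.222 = 4.028 hours

4.03 hours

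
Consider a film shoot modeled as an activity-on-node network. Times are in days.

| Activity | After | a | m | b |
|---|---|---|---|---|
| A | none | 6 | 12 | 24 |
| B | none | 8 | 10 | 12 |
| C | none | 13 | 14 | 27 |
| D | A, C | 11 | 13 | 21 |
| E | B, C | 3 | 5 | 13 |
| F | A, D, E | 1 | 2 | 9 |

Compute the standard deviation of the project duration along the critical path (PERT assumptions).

te_A = (6 + 4·12 + 24)/6 = 78/6 = 13; σ²_A = ((24−6)/6)² = 9.000
te_B = (8 + 4·10 + 12)/6 = 60/6 = 10; σ²_B = ((12−8)/6)² = 0.444
te_C = (13 + 4·14 + 27)/6 = 96/6 = 16; σ²_C = ((27−13)/6)² = 5.444
te_D = (11 + 4·13 + 21)/6 = 84/6 = 14; σ²_D = ((21−11)/6)² = 2.778
te_E = (3 + 4·5 + 13)/6 = 36/6 = 6; σ²_E = ((13−3)/6)² = 2.778
te_F = (1 + 4·2 + 9)/6 = 18/6 = 3; σ²_F = ((9−1)/6)² = 1.778

Forward pass:
ES_A = 0; EF_A = 13
ES_B = 0; EF_B = 10
ES_C = 0; EF_C = 16
ES_D = max(EF_A=13, EF_C=16) = 16; EF_D = 16+14 = 30
ES_E = max(EF_B=10, EF_C=16) = 16; EF_E = 16+6 = 22
ES_F = max(EF_A=13, EF_D=30, EF_E=22) = 30; EF_F = 30+3 = 33
Expected project duration μ = 33 days. Critical path: C → D → F.

Variance along critical path = 5.444 + 2.778 + 1.778 = 10.000
σ = √10.000 = 3.162 days

3.16 days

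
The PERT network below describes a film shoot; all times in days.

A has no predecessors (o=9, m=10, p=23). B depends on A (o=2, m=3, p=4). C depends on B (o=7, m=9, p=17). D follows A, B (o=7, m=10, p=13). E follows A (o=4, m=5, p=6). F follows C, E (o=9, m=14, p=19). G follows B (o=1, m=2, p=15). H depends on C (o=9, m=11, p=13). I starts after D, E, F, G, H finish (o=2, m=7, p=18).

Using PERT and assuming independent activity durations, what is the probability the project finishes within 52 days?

0.879

te_A = (9 + 4·10 + 23)/6 = 72/6 = 12; σ²_A = ((23−9)/6)² = 5.444
te_B = (2 + 4·3 + 4)/6 = 18/6 = 3; σ²_B = ((4−2)/6)² = 0.111
te_C = (7 + 4·9 + 17)/6 = 60/6 = 10; σ²_C = ((17−7)/6)² = 2.778
te_D = (7 + 4·10 + 13)/6 = 60/6 = 10; σ²_D = ((13−7)/6)² = 1.000
te_E = (4 + 4·5 + 6)/6 = 30/6 = 5; σ²_E = ((6−4)/6)² = 0.111
te_F = (9 + 4·14 + 19)/6 = 84/6 = 14; σ²_F = ((19−9)/6)² = 2.778
te_G = (1 + 4·2 + 15)/6 = 24/6 = 4; σ²_G = ((15−1)/6)² = 5.444
te_H = (9 + 4·11 + 13)/6 = 66/6 = 11; σ²_H = ((13−9)/6)² = 0.444
te_I = (2 + 4·7 + 18)/6 = 48/6 = 8; σ²_I = ((18−2)/6)² = 7.111

Forward pass:
ES_A = 0; EF_A = 12
ES_B = 12; EF_B = 12+3 = 15
ES_C = 15; EF_C = 15+10 = 25
ES_D = max(EF_A=12, EF_B=15) = 15; EF_D = 15+10 = 25
ES_E = 12; EF_E = 12+5 = 17
ES_F = max(EF_C=25, EF_E=17) = 25; EF_F = 25+14 = 39
ES_G = 15; EF_G = 15+4 = 19
ES_H = 25; EF_H = 25+11 = 36
ES_I = max(EF_D=25, EF_E=17, EF_F=39, EF_G=19, EF_H=36) = 39; EF_I = 39+8 = 47
Expected project duration μ = 47 days. Critical path: A → B → C → F → I.

Variance along critical path = 5.444 + 0.111 + 2.778 + 2.778 + 7.111 = 18.222; σ = √18.222 = 4.269 days.
Z = (52 − 47) / 4.269 = 1.171
P(T ≤ 52) = Φ(1.171) ≈ 0.879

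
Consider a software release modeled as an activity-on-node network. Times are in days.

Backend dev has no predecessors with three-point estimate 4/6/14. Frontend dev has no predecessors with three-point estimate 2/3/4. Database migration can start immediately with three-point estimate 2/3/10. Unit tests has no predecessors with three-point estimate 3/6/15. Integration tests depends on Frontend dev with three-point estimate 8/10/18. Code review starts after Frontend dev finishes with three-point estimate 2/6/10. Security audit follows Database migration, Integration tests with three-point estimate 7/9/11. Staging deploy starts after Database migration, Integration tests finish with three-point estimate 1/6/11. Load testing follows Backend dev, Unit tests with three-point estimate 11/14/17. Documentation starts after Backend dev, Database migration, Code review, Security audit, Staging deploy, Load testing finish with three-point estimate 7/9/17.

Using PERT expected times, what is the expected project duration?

33 days

te_Backend dev = (4 + 4·6 + 14)/6 = 42/6 = 7
te_Frontend dev = (2 + 4·3 + 4)/6 = 18/6 = 3
te_Database migration = (2 + 4·3 + 10)/6 = 24/6 = 4
te_Unit tests = (3 + 4·6 + 15)/6 = 42/6 = 7
te_Integration tests = (8 + 4·10 + 18)/6 = 66/6 = 11
te_Code review = (2 + 4·6 + 10)/6 = 36/6 = 6
te_Security audit = (7 + 4·9 + 11)/6 = 54/6 = 9
te_Staging deploy = (1 + 4·6 + 11)/6 = 36/6 = 6
te_Load testing = (11 + 4·14 + 17)/6 = 84/6 = 14
te_Documentation = (7 + 4·9 + 17)/6 = 60/6 = 10

Forward pass:
ES_Backend dev = 0; EF_Backend dev = 7
ES_Frontend dev = 0; EF_Frontend dev = 3
ES_Database migration = 0; EF_Database migration = 4
ES_Unit tests = 0; EF_Unit tests = 7
ES_Integration tests = 3; EF_Integration tests = 3+11 = 14
ES_Code review = 3; EF_Code review = 3+6 = 9
ES_Security audit = max(EF_Database migration=4, EF_Integration tests=14) = 14; EF_Security audit = 14+9 = 23
ES_Staging deploy = max(EF_Database migration=4, EF_Integration tests=14) = 14; EF_Staging deploy = 14+6 = 20
ES_Load testing = max(EF_Backend dev=7, EF_Unit tests=7) = 7; EF_Load testing = 7+14 = 21
ES_Documentation = max(EF_Backend dev=7, EF_Database migration=4, EF_Code review=9, EF_Security audit=23, EF_Staging deploy=20, EF_Load testing=21) = 23; EF_Documentation = 23+10 = 33
Expected project duration μ = 33 days. Critical path: Frontend dev → Integration tests → Security audit → Documentation.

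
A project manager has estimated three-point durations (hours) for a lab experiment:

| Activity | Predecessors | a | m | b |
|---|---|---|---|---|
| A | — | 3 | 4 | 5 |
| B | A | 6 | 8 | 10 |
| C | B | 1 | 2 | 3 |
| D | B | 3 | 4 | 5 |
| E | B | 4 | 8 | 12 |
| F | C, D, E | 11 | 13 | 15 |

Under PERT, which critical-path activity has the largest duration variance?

E

te_A = (3 + 4·4 + 5)/6 = 24/6 = 4; σ²_A = ((5−3)/6)² = 0.111
te_B = (6 + 4·8 + 10)/6 = 48/6 = 8; σ²_B = ((10−6)/6)² = 0.444
te_C = (1 + 4·2 + 3)/6 = 12/6 = 2; σ²_C = ((3−1)/6)² = 0.111
te_D = (3 + 4·4 + 5)/6 = 24/6 = 4; σ²_D = ((5−3)/6)² = 0.111
te_E = (4 + 4·8 + 12)/6 = 48/6 = 8; σ²_E = ((12−4)/6)² = 1.778
te_F = (11 + 4·13 + 15)/6 = 78/6 = 13; σ²_F = ((15−11)/6)² = 0.444

Forward pass:
ES_A = 0; EF_A = 4
ES_B = 4; EF_B = 4+8 = 12
ES_C = 12; EF_C = 12+2 = 14
ES_D = 12; EF_D = 12+4 = 16
ES_E = 12; EF_E = 12+8 = 20
ES_F = max(EF_C=14, EF_D=16, EF_E=20) = 20; EF_F = 20+13 = 33
Expected project duration μ = 33 hours. Critical path: A → B → E → F.

Variances on critical path: σ²_A=0.111, σ²_B=0.444, σ²_E=1.778, σ²_F=0.444.
Largest is σ²_E = 1.778.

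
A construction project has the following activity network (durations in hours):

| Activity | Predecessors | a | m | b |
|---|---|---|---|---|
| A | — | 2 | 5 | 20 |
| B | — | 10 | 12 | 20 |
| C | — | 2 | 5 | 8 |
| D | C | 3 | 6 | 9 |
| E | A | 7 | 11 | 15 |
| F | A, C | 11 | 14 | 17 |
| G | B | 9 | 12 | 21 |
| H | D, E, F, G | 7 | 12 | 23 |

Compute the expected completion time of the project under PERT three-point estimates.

39 hours

te_A = (2 + 4·5 + 20)/6 = 42/6 = 7
te_B = (10 + 4·12 + 20)/6 = 78/6 = 13
te_C = (2 + 4·5 + 8)/6 = 30/6 = 5
te_D = (3 + 4·6 + 9)/6 = 36/6 = 6
te_E = (7 + 4·11 + 15)/6 = 66/6 = 11
te_F = (11 + 4·14 + 17)/6 = 84/6 = 14
te_G = (9 + 4·12 + 21)/6 = 78/6 = 13
te_H = (7 + 4·12 + 23)/6 = 78/6 = 13

Forward pass:
ES_A = 0; EF_A = 7
ES_B = 0; EF_B = 13
ES_C = 0; EF_C = 5
ES_D = 5; EF_D = 5+6 = 11
ES_E = 7; EF_E = 7+11 = 18
ES_F = max(EF_A=7, EF_C=5) = 7; EF_F = 7+14 = 21
ES_G = 13; EF_G = 13+13 = 26
ES_H = max(EF_D=11, EF_E=18, EF_F=21, EF_G=26) = 26; EF_H = 26+13 = 39
Expected project duration μ = 39 hours. Critical path: B → G → H.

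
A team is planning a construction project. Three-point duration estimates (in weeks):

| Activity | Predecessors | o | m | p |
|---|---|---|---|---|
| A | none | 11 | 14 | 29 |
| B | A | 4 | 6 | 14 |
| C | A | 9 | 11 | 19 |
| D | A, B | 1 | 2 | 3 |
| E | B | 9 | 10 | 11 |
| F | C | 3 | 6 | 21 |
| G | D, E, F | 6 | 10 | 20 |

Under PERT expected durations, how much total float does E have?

3 weeks

te_A = (11 + 4·14 + 29)/6 = 96/6 = 16
te_B = (4 + 4·6 + 14)/6 = 42/6 = 7
te_C = (9 + 4·11 + 19)/6 = 72/6 = 12
te_D = (1 + 4·2 + 3)/6 = 12/6 = 2
te_E = (9 + 4·10 + 11)/6 = 60/6 = 10
te_F = (3 + 4·6 + 21)/6 = 48/6 = 8
te_G = (6 + 4·10 + 20)/6 = 66/6 = 11

Forward pass:
ES_A = 0; EF_A = 16
ES_B = 16; EF_B = 16+7 = 23
ES_C = 16; EF_C = 16+12 = 28
ES_D = max(EF_A=16, EF_B=23) = 23; EF_D = 23+2 = 25
ES_E = 23; EF_E = 23+10 = 33
ES_F = 28; EF_F = 28+8 = 36
ES_G = max(EF_D=25, EF_E=33, EF_F=36) = 36; EF_G = 36+11 = 47
Expected project duration μ = 47 weeks. Critical path: A → C → F → G.

Backward pass:
LF_G = 47; LS_G = 47−11 = 36
LF_F = LS_G = 36; LS_F = 36−8 = 28
LF_E = LS_G = 36; LS_E = 36−10 = 26
LF_D = LS_G = 36; LS_D = 36−2 = 34
LF_C = LS_F = 28; LS_C = 28−12 = 16
LF_B = min(LS_D=34, LS_E=26) = 26; LS_B = 26−7 = 19
LF_A = min(LS_B=19, LS_C=16, LS_D=34) = 16; LS_A = 16−16 = 0
Slack_E = LS_E − ES_E = 26 − 23 = 3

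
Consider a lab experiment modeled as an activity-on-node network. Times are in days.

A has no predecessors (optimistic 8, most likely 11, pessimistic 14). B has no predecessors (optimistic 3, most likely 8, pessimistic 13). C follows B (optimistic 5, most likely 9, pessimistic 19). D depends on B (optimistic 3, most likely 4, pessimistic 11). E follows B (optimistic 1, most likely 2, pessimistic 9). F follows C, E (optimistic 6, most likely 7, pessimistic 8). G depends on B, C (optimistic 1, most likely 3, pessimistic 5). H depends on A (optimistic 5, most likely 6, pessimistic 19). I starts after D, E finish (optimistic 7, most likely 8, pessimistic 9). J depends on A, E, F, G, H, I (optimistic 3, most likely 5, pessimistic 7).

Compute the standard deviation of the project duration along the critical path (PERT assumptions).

2.96 days

te_A = (8 + 4·11 + 14)/6 = 66/6 = 11; σ²_A = ((14−8)/6)² = 1.000
te_B = (3 + 4·8 + 13)/6 = 48/6 = 8; σ²_B = ((13−3)/6)² = 2.778
te_C = (5 + 4·9 + 19)/6 = 60/6 = 10; σ²_C = ((19−5)/6)² = 5.444
te_D = (3 + 4·4 + 11)/6 = 30/6 = 5; σ²_D = ((11−3)/6)² = 1.778
te_E = (1 + 4·2 + 9)/6 = 18/6 = 3; σ²_E = ((9−1)/6)² = 1.778
te_F = (6 + 4·7 + 8)/6 = 42/6 = 7; σ²_F = ((8−6)/6)² = 0.111
te_G = (1 + 4·3 + 5)/6 = 18/6 = 3; σ²_G = ((5−1)/6)² = 0.444
te_H = (5 + 4·6 + 19)/6 = 48/6 = 8; σ²_H = ((19−5)/6)² = 5.444
te_I = (7 + 4·8 + 9)/6 = 48/6 = 8; σ²_I = ((9−7)/6)² = 0.111
te_J = (3 + 4·5 + 7)/6 = 30/6 = 5; σ²_J = ((7−3)/6)² = 0.444

Forward pass:
ES_A = 0; EF_A = 11
ES_B = 0; EF_B = 8
ES_C = 8; EF_C = 8+10 = 18
ES_D = 8; EF_D = 8+5 = 13
ES_E = 8; EF_E = 8+3 = 11
ES_F = max(EF_C=18, EF_E=11) = 18; EF_F = 18+7 = 25
ES_G = max(EF_B=8, EF_C=18) = 18; EF_G = 18+3 = 21
ES_H = 11; EF_H = 11+8 = 19
ES_I = max(EF_D=13, EF_E=11) = 13; EF_I = 13+8 = 21
ES_J = max(EF_A=11, EF_E=11, EF_F=25, EF_G=21, EF_H=19, EF_I=21) = 25; EF_J = 25+5 = 30
Expected project duration μ = 30 days. Critical path: B → C → F → J.

Variance along critical path = 2.778 + 5.444 + 0.111 + 0.444 = 8.778
σ = √8.778 = 2.963 days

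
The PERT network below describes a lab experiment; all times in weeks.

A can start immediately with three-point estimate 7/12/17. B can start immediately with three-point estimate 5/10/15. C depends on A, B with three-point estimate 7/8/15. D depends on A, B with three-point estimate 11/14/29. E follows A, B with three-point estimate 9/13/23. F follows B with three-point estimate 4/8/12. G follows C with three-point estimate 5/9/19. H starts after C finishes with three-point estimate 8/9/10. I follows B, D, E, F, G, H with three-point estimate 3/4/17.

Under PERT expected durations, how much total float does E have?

te_A = (7 + 4·12 + 17)/6 = 72/6 = 12
te_B = (5 + 4·10 + 15)/6 = 60/6 = 10
te_C = (7 + 4·8 + 15)/6 = 54/6 = 9
te_D = (11 + 4·14 + 29)/6 = 96/6 = 16
te_E = (9 + 4·13 + 23)/6 = 84/6 = 14
te_F = (4 + 4·8 + 12)/6 = 48/6 = 8
te_G = (5 + 4·9 + 19)/6 = 60/6 = 10
te_H = (8 + 4·9 + 10)/6 = 54/6 = 9
te_I = (3 + 4·4 + 17)/6 = 36/6 = 6

Forward pass:
ES_A = 0; EF_A = 12
ES_B = 0; EF_B = 10
ES_C = max(EF_A=12, EF_B=10) = 12; EF_C = 12+9 = 21
ES_D = max(EF_A=12, EF_B=10) = 12; EF_D = 12+16 = 28
ES_E = max(EF_A=12, EF_B=10) = 12; EF_E = 12+14 = 26
ES_F = 10; EF_F = 10+8 = 18
ES_G = 21; EF_G = 21+10 = 31
ES_H = 21; EF_H = 21+9 = 30
ES_I = max(EF_B=10, EF_D=28, EF_E=26, EF_F=18, EF_G=31, EF_H=30) = 31; EF_I = 31+6 = 37
Expected project duration μ = 37 weeks. Critical path: A → C → G → I.

Backward pass:
LF_I = 37; LS_I = 37−6 = 31
LF_H = LS_I = 31; LS_H = 31−9 = 22
LF_G = LS_I = 31; LS_G = 31−10 = 21
LF_F = LS_I = 31; LS_F = 31−8 = 23
LF_E = LS_I = 31; LS_E = 31−14 = 17
LF_D = LS_I = 31; LS_D = 31−16 = 15
LF_C = min(LS_G=21, LS_H=22) = 21; LS_C = 21−9 = 12
LF_B = min(LS_C=12, LS_D=15, LS_E=17, LS_F=23, LS_I=31) = 12; LS_B = 12−10 = 2
LF_A = min(LS_C=12, LS_D=15, LS_E=17) = 12; LS_A = 12−12 = 0
Slack_E = LS_E − ES_E = 17 − 12 = 5

5 weeks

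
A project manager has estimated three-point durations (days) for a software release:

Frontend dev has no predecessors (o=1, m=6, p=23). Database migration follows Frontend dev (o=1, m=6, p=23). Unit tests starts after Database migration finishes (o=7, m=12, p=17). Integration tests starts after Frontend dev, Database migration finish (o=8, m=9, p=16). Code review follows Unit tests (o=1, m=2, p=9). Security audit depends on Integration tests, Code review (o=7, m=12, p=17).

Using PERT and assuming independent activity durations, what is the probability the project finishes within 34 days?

te_Frontend dev = (1 + 4·6 + 23)/6 = 48/6 = 8; σ²_Frontend dev = ((23−1)/6)² = 13.444
te_Database migration = (1 + 4·6 + 23)/6 = 48/6 = 8; σ²_Database migration = ((23−1)/6)² = 13.444
te_Unit tests = (7 + 4·12 + 17)/6 = 72/6 = 12; σ²_Unit tests = ((17−7)/6)² = 2.778
te_Integration tests = (8 + 4·9 + 16)/6 = 60/6 = 10; σ²_Integration tests = ((16−8)/6)² = 1.778
te_Code review = (1 + 4·2 + 9)/6 = 18/6 = 3; σ²_Code review = ((9−1)/6)² = 1.778
te_Security audit = (7 + 4·12 + 17)/6 = 72/6 = 12; σ²_Security audit = ((17−7)/6)² = 2.778

Forward pass:
ES_Frontend dev = 0; EF_Frontend dev = 8
ES_Database migration = 8; EF_Database migration = 8+8 = 16
ES_Unit tests = 16; EF_Unit tests = 16+12 = 28
ES_Integration tests = max(EF_Frontend dev=8, EF_Database migration=16) = 16; EF_Integration tests = 16+10 = 26
ES_Code review = 28; EF_Code review = 28+3 = 31
ES_Security audit = max(EF_Integration tests=26, EF_Code review=31) = 31; EF_Security audit = 31+12 = 43
Expected project duration μ = 43 days. Critical path: Frontend dev → Database migration → Unit tests → Code review → Security audit.

Variance along critical path = 13.444 + 13.444 + 2.778 + 1.778 + 2.778 = 34.222; σ = √34.222 = 5.850 days.
Z = (34 − 43) / 5.850 = -1.538
P(T ≤ 34) = Φ(-1.538) ≈ 0.062

0.062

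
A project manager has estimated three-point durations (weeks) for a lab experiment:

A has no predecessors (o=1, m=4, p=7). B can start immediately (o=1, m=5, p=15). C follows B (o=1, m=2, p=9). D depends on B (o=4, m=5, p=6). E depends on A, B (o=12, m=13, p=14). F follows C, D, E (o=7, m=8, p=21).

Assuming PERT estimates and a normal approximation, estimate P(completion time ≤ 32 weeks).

te_A = (1 + 4·4 + 7)/6 = 24/6 = 4; σ²_A = ((7−1)/6)² = 1.000
te_B = (1 + 4·5 + 15)/6 = 36/6 = 6; σ²_B = ((15−1)/6)² = 5.444
te_C = (1 + 4·2 + 9)/6 = 18/6 = 3; σ²_C = ((9−1)/6)² = 1.778
te_D = (4 + 4·5 + 6)/6 = 30/6 = 5; σ²_D = ((6−4)/6)² = 0.111
te_E = (12 + 4·13 + 14)/6 = 78/6 = 13; σ²_E = ((14−12)/6)² = 0.111
te_F = (7 + 4·8 + 21)/6 = 60/6 = 10; σ²_F = ((21−7)/6)² = 5.444

Forward pass:
ES_A = 0; EF_A = 4
ES_B = 0; EF_B = 6
ES_C = 6; EF_C = 6+3 = 9
ES_D = 6; EF_D = 6+5 = 11
ES_E = max(EF_A=4, EF_B=6) = 6; EF_E = 6+13 = 19
ES_F = max(EF_C=9, EF_D=11, EF_E=19) = 19; EF_F = 19+10 = 29
Expected project duration μ = 29 weeks. Critical path: B → E → F.

Variance along critical path = 5.444 + 0.111 + 5.444 = 11.000; σ = √11.000 = 3.317 weeks.
Z = (32 − 29) / 3.317 = 0.905
P(T ≤ 32) = Φ(0.905) ≈ 0.817

0.817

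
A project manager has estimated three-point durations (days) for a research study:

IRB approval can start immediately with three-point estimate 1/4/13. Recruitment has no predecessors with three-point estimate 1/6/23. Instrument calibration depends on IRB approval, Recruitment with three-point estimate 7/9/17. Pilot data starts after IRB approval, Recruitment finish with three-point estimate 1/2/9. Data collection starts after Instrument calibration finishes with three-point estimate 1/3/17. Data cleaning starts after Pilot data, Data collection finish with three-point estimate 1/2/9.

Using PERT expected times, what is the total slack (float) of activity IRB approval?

3 days

te_IRB approval = (1 + 4·4 + 13)/6 = 30/6 = 5
te_Recruitment = (1 + 4·6 + 23)/6 = 48/6 = 8
te_Instrument calibration = (7 + 4·9 + 17)/6 = 60/6 = 10
te_Pilot data = (1 + 4·2 + 9)/6 = 18/6 = 3
te_Data collection = (1 + 4·3 + 17)/6 = 30/6 = 5
te_Data cleaning = (1 + 4·2 + 9)/6 = 18/6 = 3

Forward pass:
ES_IRB approval = 0; EF_IRB approval = 5
ES_Recruitment = 0; EF_Recruitment = 8
ES_Instrument calibration = max(EF_IRB approval=5, EF_Recruitment=8) = 8; EF_Instrument calibration = 8+10 = 18
ES_Pilot data = max(EF_IRB approval=5, EF_Recruitment=8) = 8; EF_Pilot data = 8+3 = 11
ES_Data collection = 18; EF_Data collection = 18+5 = 23
ES_Data cleaning = max(EF_Pilot data=11, EF_Data collection=23) = 23; EF_Data cleaning = 23+3 = 26
Expected project duration μ = 26 days. Critical path: Recruitment → Instrument calibration → Data collection → Data cleaning.

Backward pass:
LF_Data cleaning = 26; LS_Data cleaning = 26−3 = 23
LF_Data collection = LS_Data cleaning = 23; LS_Data collection = 23−5 = 18
LF_Pilot data = LS_Data cleaning = 23; LS_Pilot data = 23−3 = 20
LF_Instrument calibration = LS_Data collection = 18; LS_Instrument calibration = 18−10 = 8
LF_Recruitment = min(LS_Instrument calibration=8, LS_Pilot data=20) = 8; LS_Recruitment = 8−8 = 0
LF_IRB approval = min(LS_Instrument calibration=8, LS_Pilot data=20) = 8; LS_IRB approval = 8−5 = 3
Slack_IRB approval = LS_IRB approval − ES_IRB approval = 3 − 0 = 3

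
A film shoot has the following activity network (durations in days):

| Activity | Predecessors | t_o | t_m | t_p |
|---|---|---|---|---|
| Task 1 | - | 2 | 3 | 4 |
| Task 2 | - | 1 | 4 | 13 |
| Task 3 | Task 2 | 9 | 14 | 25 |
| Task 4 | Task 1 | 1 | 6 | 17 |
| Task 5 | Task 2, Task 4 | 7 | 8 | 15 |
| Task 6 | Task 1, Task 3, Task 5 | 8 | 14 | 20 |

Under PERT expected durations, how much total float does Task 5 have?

te_Task 1 = (2 + 4·3 + 4)/6 = 18/6 = 3
te_Task 2 = (1 + 4·4 + 13)/6 = 30/6 = 5
te_Task 3 = (9 + 4·14 + 25)/6 = 90/6 = 15
te_Task 4 = (1 + 4·6 + 17)/6 = 42/6 = 7
te_Task 5 = (7 + 4·8 + 15)/6 = 54/6 = 9
te_Task 6 = (8 + 4·14 + 20)/6 = 84/6 = 14

Forward pass:
ES_Task 1 = 0; EF_Task 1 = 3
ES_Task 2 = 0; EF_Task 2 = 5
ES_Task 3 = 5; EF_Task 3 = 5+15 = 20
ES_Task 4 = 3; EF_Task 4 = 3+7 = 10
ES_Task 5 = max(EF_Task 2=5, EF_Task 4=10) = 10; EF_Task 5 = 10+9 = 19
ES_Task 6 = max(EF_Task 1=3, EF_Task 3=20, EF_Task 5=19) = 20; EF_Task 6 = 20+14 = 34
Expected project duration μ = 34 days. Critical path: Task 2 → Task 3 → Task 6.

Backward pass:
LF_Task 6 = 34; LS_Task 6 = 34−14 = 20
LF_Task 5 = LS_Task 6 = 20; LS_Task 5 = 20−9 = 11
LF_Task 4 = LS_Task 5 = 11; LS_Task 4 = 11−7 = 4
LF_Task 3 = LS_Task 6 = 20; LS_Task 3 = 20−15 = 5
LF_Task 2 = min(LS_Task 3=5, LS_Task 5=11) = 5; LS_Task 2 = 5−5 = 0
LF_Task 1 = min(LS_Task 4=4, LS_Task 6=20) = 4; LS_Task 1 = 4−3 = 1
Slack_Task 5 = LS_Task 5 − ES_Task 5 = 11 − 10 = 1

1 days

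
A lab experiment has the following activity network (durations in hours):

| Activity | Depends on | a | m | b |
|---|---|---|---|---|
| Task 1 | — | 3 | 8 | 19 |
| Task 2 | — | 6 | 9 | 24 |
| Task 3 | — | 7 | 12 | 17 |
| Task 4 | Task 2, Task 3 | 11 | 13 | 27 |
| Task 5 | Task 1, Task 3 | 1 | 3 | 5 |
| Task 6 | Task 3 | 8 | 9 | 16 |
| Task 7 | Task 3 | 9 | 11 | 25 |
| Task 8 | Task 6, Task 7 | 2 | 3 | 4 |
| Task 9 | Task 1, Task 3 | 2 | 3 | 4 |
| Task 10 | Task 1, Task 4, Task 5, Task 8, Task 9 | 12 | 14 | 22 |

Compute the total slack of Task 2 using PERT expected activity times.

te_Task 1 = (3 + 4·8 + 19)/6 = 54/6 = 9
te_Task 2 = (6 + 4·9 + 24)/6 = 66/6 = 11
te_Task 3 = (7 + 4·12 + 17)/6 = 72/6 = 12
te_Task 4 = (11 + 4·13 + 27)/6 = 90/6 = 15
te_Task 5 = (1 + 4·3 + 5)/6 = 18/6 = 3
te_Task 6 = (8 + 4·9 + 16)/6 = 60/6 = 10
te_Task 7 = (9 + 4·11 + 25)/6 = 78/6 = 13
te_Task 8 = (2 + 4·3 + 4)/6 = 18/6 = 3
te_Task 9 = (2 + 4·3 + 4)/6 = 18/6 = 3
te_Task 10 = (12 + 4·14 + 22)/6 = 90/6 = 15

Forward pass:
ES_Task 1 = 0; EF_Task 1 = 9
ES_Task 2 = 0; EF_Task 2 = 11
ES_Task 3 = 0; EF_Task 3 = 12
ES_Task 4 = max(EF_Task 2=11, EF_Task 3=12) = 12; EF_Task 4 = 12+15 = 27
ES_Task 5 = max(EF_Task 1=9, EF_Task 3=12) = 12; EF_Task 5 = 12+3 = 15
ES_Task 6 = 12; EF_Task 6 = 12+10 = 22
ES_Task 7 = 12; EF_Task 7 = 12+13 = 25
ES_Task 8 = max(EF_Task 6=22, EF_Task 7=25) = 25; EF_Task 8 = 25+3 = 28
ES_Task 9 = max(EF_Task 1=9, EF_Task 3=12) = 12; EF_Task 9 = 12+3 = 15
ES_Task 10 = max(EF_Task 1=9, EF_Task 4=27, EF_Task 5=15, EF_Task 8=28, EF_Task 9=15) = 28; EF_Task 10 = 28+15 = 43
Expected project duration μ = 43 hours. Critical path: Task 3 → Task 7 → Task 8 → Task 10.

Backward pass:
LF_Task 10 = 43; LS_Task 10 = 43−15 = 28
LF_Task 9 = LS_Task 10 = 28; LS_Task 9 = 28−3 = 25
LF_Task 8 = LS_Task 10 = 28; LS_Task 8 = 28−3 = 25
LF_Task 7 = LS_Task 8 = 25; LS_Task 7 = 25−13 = 12
LF_Task 6 = LS_Task 8 = 25; LS_Task 6 = 25−10 = 15
LF_Task 5 = LS_Task 10 = 28; LS_Task 5 = 28−3 = 25
LF_Task 4 = LS_Task 10 = 28; LS_Task 4 = 28−15 = 13
LF_Task 3 = min(LS_Task 4=13, LS_Task 5=25, LS_Task 6=15, LS_Task 7=12, LS_Task 9=25) = 12; LS_Task 3 = 12−12 = 0
LF_Task 2 = LS_Task 4 = 13; LS_Task 2 = 13−11 = 2
LF_Task 1 = min(LS_Task 5=25, LS_Task 9=25, LS_Task 10=28) = 25; LS_Task 1 = 25−9 = 16
Slack_Task 2 = LS_Task 2 − ES_Task 2 = 2 − 0 = 2

2 hours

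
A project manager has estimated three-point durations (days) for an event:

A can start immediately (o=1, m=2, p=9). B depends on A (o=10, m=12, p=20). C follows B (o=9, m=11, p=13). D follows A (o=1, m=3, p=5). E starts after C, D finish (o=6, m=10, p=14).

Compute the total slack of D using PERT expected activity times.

te_A = (1 + 4·2 + 9)/6 = 18/6 = 3
te_B = (10 + 4·12 + 20)/6 = 78/6 = 13
te_C = (9 + 4·11 + 13)/6 = 66/6 = 11
te_D = (1 + 4·3 + 5)/6 = 18/6 = 3
te_E = (6 + 4·10 + 14)/6 = 60/6 = 10

Forward pass:
ES_A = 0; EF_A = 3
ES_B = 3; EF_B = 3+13 = 16
ES_C = 16; EF_C = 16+11 = 27
ES_D = 3; EF_D = 3+3 = 6
ES_E = max(EF_C=27, EF_D=6) = 27; EF_E = 27+10 = 37
Expected project duration μ = 37 days. Critical path: A → B → C → E.

Backward pass:
LF_E = 37; LS_E = 37−10 = 27
LF_D = LS_E = 27; LS_D = 27−3 = 24
LF_C = LS_E = 27; LS_C = 27−11 = 16
LF_B = LS_C = 16; LS_B = 16−13 = 3
LF_A = min(LS_B=3, LS_D=24) = 3; LS_A = 3−3 = 0
Slack_D = LS_D − ES_D = 24 − 3 = 21

21 days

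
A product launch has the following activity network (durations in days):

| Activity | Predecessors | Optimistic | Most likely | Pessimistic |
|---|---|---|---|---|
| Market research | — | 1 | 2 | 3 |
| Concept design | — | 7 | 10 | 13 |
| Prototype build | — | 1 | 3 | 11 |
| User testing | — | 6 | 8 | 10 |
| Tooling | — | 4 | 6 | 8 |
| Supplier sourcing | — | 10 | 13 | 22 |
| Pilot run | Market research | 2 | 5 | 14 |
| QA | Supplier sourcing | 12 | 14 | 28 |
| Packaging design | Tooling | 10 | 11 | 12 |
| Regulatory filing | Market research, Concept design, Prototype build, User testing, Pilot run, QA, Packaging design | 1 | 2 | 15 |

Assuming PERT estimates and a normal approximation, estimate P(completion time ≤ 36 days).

te_Market research = (1 + 4·2 + 3)/6 = 12/6 = 2; σ²_Market research = ((3−1)/6)² = 0.111
te_Concept design = (7 + 4·10 + 13)/6 = 60/6 = 10; σ²_Concept design = ((13−7)/6)² = 1.000
te_Prototype build = (1 + 4·3 + 11)/6 = 24/6 = 4; σ²_Prototype build = ((11−1)/6)² = 2.778
te_User testing = (6 + 4·8 + 10)/6 = 48/6 = 8; σ²_User testing = ((10−6)/6)² = 0.444
te_Tooling = (4 + 4·6 + 8)/6 = 36/6 = 6; σ²_Tooling = ((8−4)/6)² = 0.444
te_Supplier sourcing = (10 + 4·13 + 22)/6 = 84/6 = 14; σ²_Supplier sourcing = ((22−10)/6)² = 4.000
te_Pilot run = (2 + 4·5 + 14)/6 = 36/6 = 6; σ²_Pilot run = ((14−2)/6)² = 4.000
te_QA = (12 + 4·14 + 28)/6 = 96/6 = 16; σ²_QA = ((28−12)/6)² = 7.111
te_Packaging design = (10 + 4·11 + 12)/6 = 66/6 = 11; σ²_Packaging design = ((12−10)/6)² = 0.111
te_Regulatory filing = (1 + 4·2 + 15)/6 = 24/6 = 4; σ²_Regulatory filing = ((15−1)/6)² = 5.444

Forward pass:
ES_Market research = 0; EF_Market research = 2
ES_Concept design = 0; EF_Concept design = 10
ES_Prototype build = 0; EF_Prototype build = 4
ES_User testing = 0; EF_User testing = 8
ES_Tooling = 0; EF_Tooling = 6
ES_Supplier sourcing = 0; EF_Supplier sourcing = 14
ES_Pilot run = 2; EF_Pilot run = 2+6 = 8
ES_QA = 14; EF_QA = 14+16 = 30
ES_Packaging design = 6; EF_Packaging design = 6+11 = 17
ES_Regulatory filing = max(EF_Market research=2, EF_Concept design=10, EF_Prototype build=4, EF_User testing=8, EF_Pilot run=8, EF_QA=30, EF_Packaging design=17) = 30; EF_Regulatory filing = 30+4 = 34
Expected project duration μ = 34 days. Critical path: Supplier sourcing → QA → Regulatory filing.

Variance along critical path = 4.000 + 7.111 + 5.444 = 16.556; σ = √16.556 = 4.069 days.
Z = (36 − 34) / 4.069 = 0.492
P(T ≤ 36) = Φ(0.492) ≈ 0.688

0.688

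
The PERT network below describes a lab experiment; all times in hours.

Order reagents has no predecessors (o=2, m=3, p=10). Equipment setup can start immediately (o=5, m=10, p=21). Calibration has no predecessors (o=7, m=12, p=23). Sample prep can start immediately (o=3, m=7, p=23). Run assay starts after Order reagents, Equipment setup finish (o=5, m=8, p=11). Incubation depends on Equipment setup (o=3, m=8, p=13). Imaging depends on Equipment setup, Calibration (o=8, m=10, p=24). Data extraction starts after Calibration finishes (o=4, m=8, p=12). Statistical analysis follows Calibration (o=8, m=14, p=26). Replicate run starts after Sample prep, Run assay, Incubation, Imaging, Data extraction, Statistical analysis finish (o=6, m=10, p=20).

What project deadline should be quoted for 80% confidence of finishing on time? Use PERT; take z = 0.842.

42.9 hours

te_Order reagents = (2 + 4·3 + 10)/6 = 24/6 = 4; σ²_Order reagents = ((10−2)/6)² = 1.778
te_Equipment setup = (5 + 4·10 + 21)/6 = 66/6 = 11; σ²_Equipment setup = ((21−5)/6)² = 7.111
te_Calibration = (7 + 4·12 + 23)/6 = 78/6 = 13; σ²_Calibration = ((23−7)/6)² = 7.111
te_Sample prep = (3 + 4·7 + 23)/6 = 54/6 = 9; σ²_Sample prep = ((23−3)/6)² = 11.111
te_Run assay = (5 + 4·8 + 11)/6 = 48/6 = 8; σ²_Run assay = ((11−5)/6)² = 1.000
te_Incubation = (3 + 4·8 + 13)/6 = 48/6 = 8; σ²_Incubation = ((13−3)/6)² = 2.778
te_Imaging = (8 + 4·10 + 24)/6 = 72/6 = 12; σ²_Imaging = ((24−8)/6)² = 7.111
te_Data extraction = (4 + 4·8 + 12)/6 = 48/6 = 8; σ²_Data extraction = ((12−4)/6)² = 1.778
te_Statistical analysis = (8 + 4·14 + 26)/6 = 90/6 = 15; σ²_Statistical analysis = ((26−8)/6)² = 9.000
te_Replicate run = (6 + 4·10 + 20)/6 = 66/6 = 11; σ²_Replicate run = ((20−6)/6)² = 5.444

Forward pass:
ES_Order reagents = 0; EF_Order reagents = 4
ES_Equipment setup = 0; EF_Equipment setup = 11
ES_Calibration = 0; EF_Calibration = 13
ES_Sample prep = 0; EF_Sample prep = 9
ES_Run assay = max(EF_Order reagents=4, EF_Equipment setup=11) = 11; EF_Run assay = 11+8 = 19
ES_Incubation = 11; EF_Incubation = 11+8 = 19
ES_Imaging = max(EF_Equipment setup=11, EF_Calibration=13) = 13; EF_Imaging = 13+12 = 25
ES_Data extraction = 13; EF_Data extraction = 13+8 = 21
ES_Statistical analysis = 13; EF_Statistical analysis = 13+15 = 28
ES_Replicate run = max(EF_Sample prep=9, EF_Run assay=19, EF_Incubation=19, EF_Imaging=25, EF_Data extraction=21, EF_Statistical analysis=28) = 28; EF_Replicate run = 28+11 = 39
Expected project duration μ = 39 hours. Critical path: Calibration → Statistical analysis → Replicate run.

Variance along critical path = 7.111 + 9.000 + 5.444 = 21.556; σ = 4.643 hours.
D = μ + z·σ = 39 + 0.842·4.643 = 42.9 hours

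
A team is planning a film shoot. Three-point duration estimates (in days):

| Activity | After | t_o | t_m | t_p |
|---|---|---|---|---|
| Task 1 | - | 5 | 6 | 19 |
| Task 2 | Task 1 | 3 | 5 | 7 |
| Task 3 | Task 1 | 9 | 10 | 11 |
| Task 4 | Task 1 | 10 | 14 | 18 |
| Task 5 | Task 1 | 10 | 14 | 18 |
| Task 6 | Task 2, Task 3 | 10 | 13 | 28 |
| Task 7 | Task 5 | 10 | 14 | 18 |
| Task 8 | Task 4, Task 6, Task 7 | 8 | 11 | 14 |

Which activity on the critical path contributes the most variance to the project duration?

Task 1

te_Task 1 = (5 + 4·6 + 19)/6 = 48/6 = 8; σ²_Task 1 = ((19−5)/6)² = 5.444
te_Task 2 = (3 + 4·5 + 7)/6 = 30/6 = 5; σ²_Task 2 = ((7−3)/6)² = 0.444
te_Task 3 = (9 + 4·10 + 11)/6 = 60/6 = 10; σ²_Task 3 = ((11−9)/6)² = 0.111
te_Task 4 = (10 + 4·14 + 18)/6 = 84/6 = 14; σ²_Task 4 = ((18−10)/6)² = 1.778
te_Task 5 = (10 + 4·14 + 18)/6 = 84/6 = 14; σ²_Task 5 = ((18−10)/6)² = 1.778
te_Task 6 = (10 + 4·13 + 28)/6 = 90/6 = 15; σ²_Task 6 = ((28−10)/6)² = 9.000
te_Task 7 = (10 + 4·14 + 18)/6 = 84/6 = 14; σ²_Task 7 = ((18−10)/6)² = 1.778
te_Task 8 = (8 + 4·11 + 14)/6 = 66/6 = 11; σ²_Task 8 = ((14−8)/6)² = 1.000

Forward pass:
ES_Task 1 = 0; EF_Task 1 = 8
ES_Task 2 = 8; EF_Task 2 = 8+5 = 13
ES_Task 3 = 8; EF_Task 3 = 8+10 = 18
ES_Task 4 = 8; EF_Task 4 = 8+14 = 22
ES_Task 5 = 8; EF_Task 5 = 8+14 = 22
ES_Task 6 = max(EF_Task 2=13, EF_Task 3=18) = 18; EF_Task 6 = 18+15 = 33
ES_Task 7 = 22; EF_Task 7 = 22+14 = 36
ES_Task 8 = max(EF_Task 4=22, EF_Task 6=33, EF_Task 7=36) = 36; EF_Task 8 = 36+11 = 47
Expected project duration μ = 47 days. Critical path: Task 1 → Task 5 → Task 7 → Task 8.

Variances on critical path: σ²_Task 1=5.444, σ²_Task 5=1.778, σ²_Task 7=1.778, σ²_Task 8=1.000.
Largest is σ²_Task 1 = 5.444.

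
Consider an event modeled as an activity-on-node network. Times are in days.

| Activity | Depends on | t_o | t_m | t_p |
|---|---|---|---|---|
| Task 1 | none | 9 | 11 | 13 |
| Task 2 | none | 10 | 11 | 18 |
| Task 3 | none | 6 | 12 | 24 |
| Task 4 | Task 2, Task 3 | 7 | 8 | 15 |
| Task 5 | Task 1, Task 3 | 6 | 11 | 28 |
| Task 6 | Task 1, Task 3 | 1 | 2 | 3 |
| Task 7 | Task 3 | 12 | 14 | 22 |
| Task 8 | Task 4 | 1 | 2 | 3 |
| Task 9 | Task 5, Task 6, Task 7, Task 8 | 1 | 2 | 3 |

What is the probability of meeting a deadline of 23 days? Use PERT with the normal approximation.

0.021

te_Task 1 = (9 + 4·11 + 13)/6 = 66/6 = 11; σ²_Task 1 = ((13−9)/6)² = 0.444
te_Task 2 = (10 + 4·11 + 18)/6 = 72/6 = 12; σ²_Task 2 = ((18−10)/6)² = 1.778
te_Task 3 = (6 + 4·12 + 24)/6 = 78/6 = 13; σ²_Task 3 = ((24−6)/6)² = 9.000
te_Task 4 = (7 + 4·8 + 15)/6 = 54/6 = 9; σ²_Task 4 = ((15−7)/6)² = 1.778
te_Task 5 = (6 + 4·11 + 28)/6 = 78/6 = 13; σ²_Task 5 = ((28−6)/6)² = 13.444
te_Task 6 = (1 + 4·2 + 3)/6 = 12/6 = 2; σ²_Task 6 = ((3−1)/6)² = 0.111
te_Task 7 = (12 + 4·14 + 22)/6 = 90/6 = 15; σ²_Task 7 = ((22−12)/6)² = 2.778
te_Task 8 = (1 + 4·2 + 3)/6 = 12/6 = 2; σ²_Task 8 = ((3−1)/6)² = 0.111
te_Task 9 = (1 + 4·2 + 3)/6 = 12/6 = 2; σ²_Task 9 = ((3−1)/6)² = 0.111

Forward pass:
ES_Task 1 = 0; EF_Task 1 = 11
ES_Task 2 = 0; EF_Task 2 = 12
ES_Task 3 = 0; EF_Task 3 = 13
ES_Task 4 = max(EF_Task 2=12, EF_Task 3=13) = 13; EF_Task 4 = 13+9 = 22
ES_Task 5 = max(EF_Task 1=11, EF_Task 3=13) = 13; EF_Task 5 = 13+13 = 26
ES_Task 6 = max(EF_Task 1=11, EF_Task 3=13) = 13; EF_Task 6 = 13+2 = 15
ES_Task 7 = 13; EF_Task 7 = 13+15 = 28
ES_Task 8 = 22; EF_Task 8 = 22+2 = 24
ES_Task 9 = max(EF_Task 5=26, EF_Task 6=15, EF_Task 7=28, EF_Task 8=24) = 28; EF_Task 9 = 28+2 = 30
Expected project duration μ = 30 days. Critical path: Task 3 → Task 7 → Task 9.

Variance along critical path = 9.000 + 2.778 + 0.111 = 11.889; σ = √11.889 = 3.448 days.
Z = (23 − 30) / 3.448 = -2.030
P(T ≤ 23) = Φ(-2.030) ≈ 0.021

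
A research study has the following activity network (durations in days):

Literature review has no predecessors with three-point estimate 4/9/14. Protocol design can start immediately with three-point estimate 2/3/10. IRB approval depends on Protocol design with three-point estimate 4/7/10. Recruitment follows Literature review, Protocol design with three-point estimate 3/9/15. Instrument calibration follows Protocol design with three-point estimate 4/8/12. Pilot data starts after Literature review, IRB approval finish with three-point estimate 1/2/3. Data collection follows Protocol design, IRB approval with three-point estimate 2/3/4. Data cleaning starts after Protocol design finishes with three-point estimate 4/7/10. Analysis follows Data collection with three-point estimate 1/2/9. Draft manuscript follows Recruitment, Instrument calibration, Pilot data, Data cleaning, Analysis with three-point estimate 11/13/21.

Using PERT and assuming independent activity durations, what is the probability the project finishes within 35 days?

0.834

te_Literature review = (4 + 4·9 + 14)/6 = 54/6 = 9; σ²_Literature review = ((14−4)/6)² = 2.778
te_Protocol design = (2 + 4·3 + 10)/6 = 24/6 = 4; σ²_Protocol design = ((10−2)/6)² = 1.778
te_IRB approval = (4 + 4·7 + 10)/6 = 42/6 = 7; σ²_IRB approval = ((10−4)/6)² = 1.000
te_Recruitment = (3 + 4·9 + 15)/6 = 54/6 = 9; σ²_Recruitment = ((15−3)/6)² = 4.000
te_Instrument calibration = (4 + 4·8 + 12)/6 = 48/6 = 8; σ²_Instrument calibration = ((12−4)/6)² = 1.778
te_Pilot data = (1 + 4·2 + 3)/6 = 12/6 = 2; σ²_Pilot data = ((3−1)/6)² = 0.111
te_Data collection = (2 + 4·3 + 4)/6 = 18/6 = 3; σ²_Data collection = ((4−2)/6)² = 0.111
te_Data cleaning = (4 + 4·7 + 10)/6 = 42/6 = 7; σ²_Data cleaning = ((10−4)/6)² = 1.000
te_Analysis = (1 + 4·2 + 9)/6 = 18/6 = 3; σ²_Analysis = ((9−1)/6)² = 1.778
te_Draft manuscript = (11 + 4·13 + 21)/6 = 84/6 = 14; σ²_Draft manuscript = ((21−11)/6)² = 2.778

Forward pass:
ES_Literature review = 0; EF_Literature review = 9
ES_Protocol design = 0; EF_Protocol design = 4
ES_IRB approval = 4; EF_IRB approval = 4+7 = 11
ES_Recruitment = max(EF_Literature review=9, EF_Protocol design=4) = 9; EF_Recruitment = 9+9 = 18
ES_Instrument calibration = 4; EF_Instrument calibration = 4+8 = 12
ES_Pilot data = max(EF_Literature review=9, EF_IRB approval=11) = 11; EF_Pilot data = 11+2 = 13
ES_Data collection = max(EF_Protocol design=4, EF_IRB approval=11) = 11; EF_Data collection = 11+3 = 14
ES_Data cleaning = 4; EF_Data cleaning = 4+7 = 11
ES_Analysis = 14; EF_Analysis = 14+3 = 17
ES_Draft manuscript = max(EF_Recruitment=18, EF_Instrument calibration=12, EF_Pilot data=13, EF_Data cleaning=11, EF_Analysis=17) = 18; EF_Draft manuscript = 18+14 = 32
Expected project duration μ = 32 days. Critical path: Literature review → Recruitment → Draft manuscript.

Variance along critical path = 2.778 + 4.000 + 2.778 = 9.556; σ = √9.556 = 3.091 days.
Z = (35 − 32) / 3.091 = 0.970
P(T ≤ 35) = Φ(0.970) ≈ 0.834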